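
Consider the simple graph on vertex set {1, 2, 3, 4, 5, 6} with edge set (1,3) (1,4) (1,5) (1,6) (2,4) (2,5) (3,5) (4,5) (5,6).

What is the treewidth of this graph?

2

A width-2 tree decomposition is:
Bags: B1 = {1, 3, 5}  B2 = {1, 4, 5}  B3 = {1, 5, 6}  B4 = {2, 4, 5}
Tree: B1–B2, B1–B3, B2–B4
The largest bag has 3 vertices, giving width 2; this decomposition certifies tw(G) ≤ 2. For the lower bound, the 3 vertices {1, 3, 5} are pairwise adjacent, and any tree decomposition puts a clique entirely inside one bag — forcing width ≥ 2. Hence tw(G) = 2 exactly.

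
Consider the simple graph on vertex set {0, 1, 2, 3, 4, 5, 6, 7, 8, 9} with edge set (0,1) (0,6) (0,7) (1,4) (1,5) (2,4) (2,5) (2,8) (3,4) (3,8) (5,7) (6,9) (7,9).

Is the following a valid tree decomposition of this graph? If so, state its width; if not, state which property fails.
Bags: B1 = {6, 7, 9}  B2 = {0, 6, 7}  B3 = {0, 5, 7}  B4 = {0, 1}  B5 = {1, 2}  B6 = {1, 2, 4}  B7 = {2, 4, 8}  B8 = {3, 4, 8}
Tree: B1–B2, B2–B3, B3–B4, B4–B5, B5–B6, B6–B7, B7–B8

No — edge (5,1) lies in no bag.

A tree decomposition must satisfy three properties: every vertex lies in some bag; for every edge, both endpoints lie together in some bag; and for every vertex, the bags containing it form a connected subtree. Here edge (5,1) lies in no bag, so the decomposition is invalid.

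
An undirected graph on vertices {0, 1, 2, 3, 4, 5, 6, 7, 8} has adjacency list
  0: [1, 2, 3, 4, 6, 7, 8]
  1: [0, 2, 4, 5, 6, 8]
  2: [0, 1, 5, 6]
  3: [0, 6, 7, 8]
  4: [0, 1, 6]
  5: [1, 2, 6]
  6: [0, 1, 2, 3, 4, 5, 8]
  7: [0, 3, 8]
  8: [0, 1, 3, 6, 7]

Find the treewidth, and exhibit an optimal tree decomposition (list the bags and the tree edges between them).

Every bag has size at most 4, so the width is 4 − 1 = 3 and tw(G) ≤ 3. On the other hand G contains the 4-clique {0, 1, 6, 8}. A clique must lie in a single bag of any decomposition, so no decomposition can have width below 3. Therefore the treewidth is 3.

Treewidth 3.
One optimal decomposition is:
Bags: B1 = {0, 1, 4, 6}  B2 = {0, 1, 6, 8}  B3 = {0, 1, 2, 6}  B4 = {0, 3, 6, 8}  B5 = {1, 2, 5, 6}  B6 = {0, 3, 7, 8}
Tree: B1–B2, B1–B3, B2–B4, B3–B5, B4–B6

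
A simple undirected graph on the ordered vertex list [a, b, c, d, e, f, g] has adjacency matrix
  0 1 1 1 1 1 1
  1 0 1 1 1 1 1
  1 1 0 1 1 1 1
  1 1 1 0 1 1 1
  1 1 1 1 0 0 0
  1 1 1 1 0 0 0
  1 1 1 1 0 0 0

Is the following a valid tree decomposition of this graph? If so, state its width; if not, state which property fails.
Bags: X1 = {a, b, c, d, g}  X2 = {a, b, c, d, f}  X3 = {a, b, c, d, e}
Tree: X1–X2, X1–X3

Yes; width 4.

Every vertex of G appears in some bag (union = {a, b, c, d, e, f, g}); every edge is covered by a bag; and for each vertex v the set of bags containing v is connected in the bag tree. The decomposition is therefore valid. The largest bag has 5 vertices, so the width is 4.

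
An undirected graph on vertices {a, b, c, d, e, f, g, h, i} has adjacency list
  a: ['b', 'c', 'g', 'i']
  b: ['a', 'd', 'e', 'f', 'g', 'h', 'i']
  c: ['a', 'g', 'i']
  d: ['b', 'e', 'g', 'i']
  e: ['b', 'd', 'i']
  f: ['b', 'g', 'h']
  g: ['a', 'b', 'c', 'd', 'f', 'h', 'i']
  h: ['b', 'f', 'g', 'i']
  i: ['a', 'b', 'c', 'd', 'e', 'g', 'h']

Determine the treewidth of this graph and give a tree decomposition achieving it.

Treewidth 3.
One optimal decomposition is:
Bags: B1 = {b, d, g, i}  B2 = {a, b, g, i}  B3 = {b, g, h, i}  B4 = {a, c, g, i}  B5 = {b, f, g, h}  B6 = {b, d, e, i}
Tree: B1–B2, B2–B3, B2–B4, B3–B5, B1–B6

Every bag has size at most 4, so the width is 4 − 1 = 3 and tw(G) ≤ 3. Conversely, {a, c, g, i} is a clique of size 4, and the vertices of any clique must share a bag in every tree decomposition; so some bag has ≥ 4 vertices and tw(G) ≥ 3. The upper and lower bounds meet at 3, so that is the treewidth.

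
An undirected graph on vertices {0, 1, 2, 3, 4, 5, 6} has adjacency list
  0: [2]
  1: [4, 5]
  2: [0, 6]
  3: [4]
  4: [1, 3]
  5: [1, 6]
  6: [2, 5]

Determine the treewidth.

A width-1 tree decomposition is:
Bags: B1 = {0, 2}  B2 = {2, 6}  B3 = {5, 6}  B4 = {1, 5}  B5 = {1, 4}  B6 = {3, 4}
Tree: B1–B2, B2–B3, B3–B4, B4–B5, B5–B6
Every bag has size at most 2, so the width is 2 − 1 = 1 and tw(G) ≤ 1. G has an edge, so its treewidth is at least 1. Therefore the treewidth is 1.

1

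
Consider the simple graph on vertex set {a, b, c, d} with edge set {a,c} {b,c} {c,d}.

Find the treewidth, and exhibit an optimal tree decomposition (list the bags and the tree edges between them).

The largest bag has 2 vertices, giving width 1; this decomposition certifies tw(G) ≤ 1. Any graph with an edge has treewidth ≥ 1, and G has the edge c–a. The upper and lower bounds meet at 1, so that is the treewidth.

Treewidth 1.
Bags: B1 = {a, c}  B2 = {b, c}  B3 = {c, d}
Tree: B1–B2, B2–B3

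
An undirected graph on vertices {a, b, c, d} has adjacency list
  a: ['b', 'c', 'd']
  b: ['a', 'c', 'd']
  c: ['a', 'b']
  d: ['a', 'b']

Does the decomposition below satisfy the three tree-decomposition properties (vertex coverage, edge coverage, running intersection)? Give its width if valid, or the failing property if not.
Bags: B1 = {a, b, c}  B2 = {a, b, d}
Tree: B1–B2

Checking the three conditions: (i) the bags cover all of {a, b, c, d}; (ii) for each edge, some bag contains both endpoints; (iii) the bags containing any fixed vertex form a subtree. All hold, so the decomposition is valid with width 3 − 1 = 2.

Yes; width 2.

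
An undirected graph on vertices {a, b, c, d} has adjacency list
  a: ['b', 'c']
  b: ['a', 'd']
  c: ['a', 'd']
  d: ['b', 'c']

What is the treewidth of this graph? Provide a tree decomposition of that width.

Treewidth 2.
One optimal decomposition is:
Bags: B1 = {a, c, d}  B2 = {a, b, d}
Tree: B1–B2

Each bag holds 3 vertices, so the decomposition has width 2, which upper-bounds the treewidth. For the lower bound, G contains the cycle a–c–d–b–a, so G is not a forest; only forests have treewidth ≤ 1, hence tw(G) ≥ 2. Hence tw(G) = 2 exactly.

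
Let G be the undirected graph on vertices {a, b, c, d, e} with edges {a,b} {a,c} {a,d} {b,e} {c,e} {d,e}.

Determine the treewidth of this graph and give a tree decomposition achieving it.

Every bag has size at most 3, so the width is 3 − 1 = 2 and tw(G) ≤ 2. For the lower bound, G contains the cycle a–c–e–d–a, so G is not a forest; only forests have treewidth ≤ 1, hence tw(G) ≥ 2. The upper and lower bounds meet at 2, so that is the treewidth.

Treewidth 2.
One optimal decomposition is:
Bags: B1 = {a, c, e}  B2 = {a, d, e}  B3 = {a, b, e}
Tree: B1–B2, B2–B3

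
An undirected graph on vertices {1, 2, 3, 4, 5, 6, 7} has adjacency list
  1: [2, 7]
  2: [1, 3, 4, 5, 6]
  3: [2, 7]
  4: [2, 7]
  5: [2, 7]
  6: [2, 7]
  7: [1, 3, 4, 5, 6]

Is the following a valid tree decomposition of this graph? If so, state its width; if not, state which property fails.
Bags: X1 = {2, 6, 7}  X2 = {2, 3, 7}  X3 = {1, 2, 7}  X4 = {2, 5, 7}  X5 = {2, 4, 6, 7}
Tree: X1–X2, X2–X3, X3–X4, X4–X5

No — bags containing vertex 6 are not connected in the tree.

A tree decomposition must satisfy three properties: every vertex lies in some bag; for every edge, both endpoints lie together in some bag; and for every vertex, the bags containing it form a connected subtree. Here bags containing vertex 6 are not connected in the tree, so the decomposition is invalid.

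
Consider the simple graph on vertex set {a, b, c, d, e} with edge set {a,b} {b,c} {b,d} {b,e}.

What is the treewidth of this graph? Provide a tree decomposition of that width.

Treewidth 1.
One such decomposition:
Bags: B1 = {b, d}  B2 = {a, b}  B3 = {b, c}  B4 = {b, e}
Tree: B1–B2, B2–B3, B3–B4

Each bag holds 2 vertices, so the decomposition has width 1, which upper-bounds the treewidth. Since G has at least one edge (e.g. b–d), it is not an edgeless graph, so tw(G) ≥ 1. The upper and lower bounds meet at 1, so that is the treewidth.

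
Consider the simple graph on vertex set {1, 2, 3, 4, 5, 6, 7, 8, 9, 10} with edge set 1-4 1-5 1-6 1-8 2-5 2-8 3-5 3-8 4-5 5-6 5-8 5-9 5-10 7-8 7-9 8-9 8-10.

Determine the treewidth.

A width-2 tree decomposition is:
Bags: B1 = {1, 5, 6}  B2 = {1, 5, 8}  B3 = {2, 5, 8}  B4 = {5, 8, 9}  B5 = {5, 8, 10}  B6 = {3, 5, 8}  B7 = {1, 4, 5}  B8 = {7, 8, 9}
Tree: B1–B2, B2–B3, B3–B4, B2–B5, B5–B6, B2–B7, B4–B8
Each bag holds 3 vertices, so the decomposition has width 2, which upper-bounds the treewidth. Conversely, {1, 5, 8} is a clique of size 3, and the vertices of any clique must share a bag in every tree decomposition; so some bag has ≥ 3 vertices and tw(G) ≥ 2. The upper and lower bounds meet at 2, so that is the treewidth.

2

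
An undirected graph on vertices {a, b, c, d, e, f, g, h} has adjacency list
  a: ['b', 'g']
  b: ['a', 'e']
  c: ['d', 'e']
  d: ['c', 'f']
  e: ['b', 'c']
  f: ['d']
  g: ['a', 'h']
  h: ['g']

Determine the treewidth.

A width-1 tree decomposition is:
Bags: B1 = {g, h}  B2 = {a, g}  B3 = {a, b}  B4 = {b, e}  B5 = {c, e}  B6 = {c, d}  B7 = {d, f}
Tree: B1–B2, B2–B3, B3–B4, B4–B5, B5–B6, B6–B7
The largest bag has 2 vertices, giving width 1; this decomposition certifies tw(G) ≤ 1. G has an edge, so its treewidth is at least 1. Therefore the treewidth is 1.

1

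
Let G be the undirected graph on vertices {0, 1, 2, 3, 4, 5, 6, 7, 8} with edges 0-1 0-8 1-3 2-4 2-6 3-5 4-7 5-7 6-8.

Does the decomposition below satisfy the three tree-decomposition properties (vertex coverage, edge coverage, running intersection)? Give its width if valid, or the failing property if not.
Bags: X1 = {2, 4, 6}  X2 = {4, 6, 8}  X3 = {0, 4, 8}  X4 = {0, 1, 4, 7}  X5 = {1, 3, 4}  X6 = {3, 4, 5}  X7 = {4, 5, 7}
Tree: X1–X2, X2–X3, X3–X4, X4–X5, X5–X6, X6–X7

No — bags containing vertex 7 are not connected in the tree.

A tree decomposition must satisfy three properties: every vertex lies in some bag; for every edge, both endpoints lie together in some bag; and for every vertex, the bags containing it form a connected subtree. Here bags containing vertex 7 are not connected in the tree, so the decomposition is invalid.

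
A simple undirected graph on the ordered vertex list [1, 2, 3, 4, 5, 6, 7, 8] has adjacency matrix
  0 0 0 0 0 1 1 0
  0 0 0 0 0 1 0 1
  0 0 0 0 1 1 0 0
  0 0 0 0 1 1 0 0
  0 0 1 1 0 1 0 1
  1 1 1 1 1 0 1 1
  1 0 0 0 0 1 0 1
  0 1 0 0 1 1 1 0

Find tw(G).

2

A width-2 tree decomposition is:
Bags: B1 = {5, 6, 8}  B2 = {3, 5, 6}  B3 = {6, 7, 8}  B4 = {4, 5, 6}  B5 = {1, 6, 7}  B6 = {2, 6, 8}
Tree: B1–B2, B1–B3, B2–B4, B3–B5, B1–B6
Every bag has size at most 3, so the width is 3 − 1 = 2 and tw(G) ≤ 2. On the other hand G contains the 3-clique {1, 6, 7}. A clique must lie in a single bag of any decomposition, so no decomposition can have width below 2. Combining the bounds, tw(G) = 2.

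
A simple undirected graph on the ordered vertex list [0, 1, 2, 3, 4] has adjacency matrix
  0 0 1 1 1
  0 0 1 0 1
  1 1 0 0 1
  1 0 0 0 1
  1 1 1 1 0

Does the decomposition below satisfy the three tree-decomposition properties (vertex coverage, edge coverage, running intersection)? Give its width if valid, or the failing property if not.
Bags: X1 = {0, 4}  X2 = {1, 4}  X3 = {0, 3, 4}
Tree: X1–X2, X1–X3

No — vertex 2 appears in no bag.

A tree decomposition must satisfy three properties: every vertex lies in some bag; for every edge, both endpoints lie together in some bag; and for every vertex, the bags containing it form a connected subtree. Here vertex 2 appears in no bag, so the decomposition is invalid.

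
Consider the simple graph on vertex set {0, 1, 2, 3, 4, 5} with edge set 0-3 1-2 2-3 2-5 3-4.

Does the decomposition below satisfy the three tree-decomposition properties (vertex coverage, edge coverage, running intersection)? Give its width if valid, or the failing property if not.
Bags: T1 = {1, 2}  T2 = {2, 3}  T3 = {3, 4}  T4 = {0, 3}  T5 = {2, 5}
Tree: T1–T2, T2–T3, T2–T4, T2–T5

Yes; width 1.

Checking the three conditions: (i) the bags cover all of {0, 1, 2, 3, 4, 5}; (ii) for each edge, some bag contains both endpoints; (iii) the bags containing any fixed vertex form a subtree. All hold, so the decomposition is valid with width 2 − 1 = 1.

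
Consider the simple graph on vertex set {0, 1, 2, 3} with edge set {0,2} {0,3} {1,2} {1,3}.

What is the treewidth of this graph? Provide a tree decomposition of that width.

Each bag holds 3 vertices, so the decomposition has width 2, which upper-bounds the treewidth. Since 0–3–1–2–0 is a cycle in G, G is not acyclic. Forests are exactly the graphs of treewidth ≤ 1, so tw(G) ≥ 2. Therefore the treewidth is 2.

Treewidth 2.
One such decomposition:
Bags: B1 = {0, 1, 3}  B2 = {0, 1, 2}
Tree: B1–B2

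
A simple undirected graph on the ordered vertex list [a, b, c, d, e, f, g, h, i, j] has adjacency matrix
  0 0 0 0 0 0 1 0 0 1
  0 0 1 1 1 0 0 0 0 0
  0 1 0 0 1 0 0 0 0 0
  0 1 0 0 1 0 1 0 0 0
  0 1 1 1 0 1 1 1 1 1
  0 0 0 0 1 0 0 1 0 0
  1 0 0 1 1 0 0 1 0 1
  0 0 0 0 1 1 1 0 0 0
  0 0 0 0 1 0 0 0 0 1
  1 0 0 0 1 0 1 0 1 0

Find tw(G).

2

A width-2 tree decomposition is:
Bags: B1 = {d, e, g}  B2 = {e, g, j}  B3 = {b, d, e}  B4 = {e, g, h}  B5 = {e, f, h}  B6 = {e, i, j}  B7 = {b, c, e}  B8 = {a, g, j}
Tree: B1–B2, B1–B3, B1–B4, B4–B5, B2–B6, B3–B7, B2–B8
Each bag holds 3 vertices, so the decomposition has width 2, which upper-bounds the treewidth. On the other hand G contains the 3-clique {e, f, h}. A clique must lie in a single bag of any decomposition, so no decomposition can have width below 2. The upper and lower bounds meet at 2, so that is the treewidth.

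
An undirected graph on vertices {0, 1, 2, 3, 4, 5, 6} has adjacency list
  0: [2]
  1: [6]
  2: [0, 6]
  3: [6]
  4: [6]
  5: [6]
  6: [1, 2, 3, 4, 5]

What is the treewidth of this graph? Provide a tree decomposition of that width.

Every bag has size at most 2, so the width is 2 − 1 = 1 and tw(G) ≤ 1. G has an edge, so its treewidth is at least 1. Hence tw(G) = 1 exactly.

Treewidth 1.
Bags: B1 = {4, 6}  B2 = {2, 6}  B3 = {3, 6}  B4 = {1, 6}  B5 = {0, 2}  B6 = {5, 6}
Tree: B1–B2, B2–B3, B3–B4, B2–B5, B1–B6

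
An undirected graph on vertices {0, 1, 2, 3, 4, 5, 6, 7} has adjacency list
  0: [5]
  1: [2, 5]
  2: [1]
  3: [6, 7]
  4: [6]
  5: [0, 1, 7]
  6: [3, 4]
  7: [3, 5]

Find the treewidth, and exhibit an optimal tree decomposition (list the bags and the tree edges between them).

Each bag holds 2 vertices, so the decomposition has width 1, which upper-bounds the treewidth. G has an edge, so its treewidth is at least 1. Combining the bounds, tw(G) = 1.

Treewidth 1.
Bags: B1 = {3, 6}  B2 = {3, 7}  B3 = {5, 7}  B4 = {0, 5}  B5 = {4, 6}  B6 = {1, 5}  B7 = {1, 2}
Tree: B1–B2, B2–B3, B3–B4, B1–B5, B4–B6, B6–B7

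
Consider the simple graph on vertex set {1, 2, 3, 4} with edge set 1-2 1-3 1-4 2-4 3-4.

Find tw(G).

A width-2 tree decomposition is:
Bags: B1 = {1, 2, 4}  B2 = {1, 3, 4}
Tree: B1–B2
Each bag holds 3 vertices, so the decomposition has width 2, which upper-bounds the treewidth. On the other hand G contains the 3-clique {1, 2, 4}. A clique must lie in a single bag of any decomposition, so no decomposition can have width below 2. Hence tw(G) = 2 exactly.

2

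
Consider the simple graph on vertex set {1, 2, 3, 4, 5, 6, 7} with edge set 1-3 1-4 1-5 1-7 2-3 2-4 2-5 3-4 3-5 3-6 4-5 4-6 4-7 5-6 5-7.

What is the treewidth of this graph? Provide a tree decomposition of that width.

The largest bag has 4 vertices, giving width 3; this decomposition certifies tw(G) ≤ 3. Conversely, {1, 3, 4, 5} is a clique of size 4, and the vertices of any clique must share a bag in every tree decomposition; so some bag has ≥ 4 vertices and tw(G) ≥ 3. Hence tw(G) = 3 exactly.

Treewidth 3.
Bags: B1 = {3, 4, 5, 6}  B2 = {1, 3, 4, 5}  B3 = {2, 3, 4, 5}  B4 = {1, 4, 5, 7}
Tree: B1–B2, B2–B3, B2–B4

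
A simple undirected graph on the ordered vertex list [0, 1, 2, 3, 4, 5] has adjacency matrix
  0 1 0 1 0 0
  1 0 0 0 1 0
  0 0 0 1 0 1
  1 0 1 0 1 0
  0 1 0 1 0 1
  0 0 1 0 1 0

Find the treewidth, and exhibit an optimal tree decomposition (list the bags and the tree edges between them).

The largest bag has 3 vertices, giving width 2; this decomposition certifies tw(G) ≤ 2. Since 5–2–3–4–5 is a cycle in G, G is not acyclic. Forests are exactly the graphs of treewidth ≤ 1, so tw(G) ≥ 2. Hence tw(G) = 2 exactly.

Treewidth 2.
One optimal decomposition is:
Bags: B1 = {2, 4, 5}  B2 = {2, 3, 4}  B3 = {1, 3, 4}  B4 = {0, 1, 3}
Tree: B1–B2, B2–B3, B3–B4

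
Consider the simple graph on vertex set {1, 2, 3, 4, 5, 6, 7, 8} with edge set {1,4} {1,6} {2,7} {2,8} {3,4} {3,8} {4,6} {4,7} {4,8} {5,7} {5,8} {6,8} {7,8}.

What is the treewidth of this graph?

A width-2 tree decomposition is:
Bags: B1 = {2, 7, 8}  B2 = {4, 7, 8}  B3 = {5, 7, 8}  B4 = {4, 6, 8}  B5 = {1, 4, 6}  B6 = {3, 4, 8}
Tree: B1–B2, B1–B3, B2–B4, B4–B5, B2–B6
Each bag holds 3 vertices, so the decomposition has width 2, which upper-bounds the treewidth. For the lower bound, the 3 vertices {2, 7, 8} are pairwise adjacent, and any tree decomposition puts a clique entirely inside one bag — forcing width ≥ 2. The upper and lower bounds meet at 2, so that is the treewidth.

2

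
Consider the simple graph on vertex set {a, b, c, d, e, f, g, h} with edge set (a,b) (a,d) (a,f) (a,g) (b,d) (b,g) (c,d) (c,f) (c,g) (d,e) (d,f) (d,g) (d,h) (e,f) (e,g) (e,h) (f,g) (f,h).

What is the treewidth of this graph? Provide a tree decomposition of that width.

Treewidth 3.
Bags: B1 = {a, d, f, g}  B2 = {d, e, f, g}  B3 = {d, e, f, h}  B4 = {c, d, f, g}  B5 = {a, b, d, g}
Tree: B1–B2, B2–B3, B2–B4, B1–B5

Every bag has size at most 4, so the width is 4 − 1 = 3 and tw(G) ≤ 3. On the other hand G contains the 4-clique {d, e, f, g}. A clique must lie in a single bag of any decomposition, so no decomposition can have width below 3. Hence tw(G) = 3 exactly.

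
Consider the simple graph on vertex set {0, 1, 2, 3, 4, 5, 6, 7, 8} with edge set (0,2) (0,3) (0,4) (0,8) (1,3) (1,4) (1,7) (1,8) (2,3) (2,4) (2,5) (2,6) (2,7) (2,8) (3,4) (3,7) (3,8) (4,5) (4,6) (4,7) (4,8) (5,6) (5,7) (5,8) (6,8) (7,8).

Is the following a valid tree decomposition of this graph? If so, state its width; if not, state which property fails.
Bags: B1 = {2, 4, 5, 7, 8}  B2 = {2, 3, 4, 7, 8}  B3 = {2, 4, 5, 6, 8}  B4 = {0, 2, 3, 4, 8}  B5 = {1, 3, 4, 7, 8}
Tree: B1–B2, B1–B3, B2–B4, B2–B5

Checking the three conditions: (i) the bags cover all of {0, 1, 2, 3, 4, 5, 6, 7, 8}; (ii) for each edge, some bag contains both endpoints; (iii) the bags containing any fixed vertex form a subtree. All hold, so the decomposition is valid with width 5 − 1 = 4.

Yes; width 4.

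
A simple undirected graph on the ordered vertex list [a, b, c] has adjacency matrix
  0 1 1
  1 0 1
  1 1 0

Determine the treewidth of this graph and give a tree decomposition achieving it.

Treewidth 2.
One optimal decomposition is:
Bags: B1 = {a, b, c}
Tree: (single bag)

A single bag containing all 3 vertices is trivially a valid decomposition of width 2. Conversely, {a, b, c} is a clique of size 3, and the vertices of any clique must share a bag in every tree decomposition; so some bag has ≥ 3 vertices and tw(G) ≥ 2. Combining the bounds, tw(G) = 2.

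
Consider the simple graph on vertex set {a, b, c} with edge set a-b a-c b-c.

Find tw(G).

A width-2 tree decomposition is:
Bags: B1 = {a, b, c}
Tree: (single bag)
With just one bag of size 3, the width is 3 − 1 = 2, so tw(G) ≤ 2. Conversely, {a, b, c} is a clique of size 3, and the vertices of any clique must share a bag in every tree decomposition; so some bag has ≥ 3 vertices and tw(G) ≥ 2. The upper and lower bounds meet at 2, so that is the treewidth.

2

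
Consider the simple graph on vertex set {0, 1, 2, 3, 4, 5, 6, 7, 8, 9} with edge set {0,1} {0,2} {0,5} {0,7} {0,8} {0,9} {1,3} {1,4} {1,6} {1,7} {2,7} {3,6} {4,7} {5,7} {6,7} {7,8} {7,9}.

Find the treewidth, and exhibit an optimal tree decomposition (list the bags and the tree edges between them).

Treewidth 2.
One optimal decomposition is:
Bags: B1 = {0, 7, 8}  B2 = {0, 1, 7}  B3 = {0, 7, 9}  B4 = {1, 6, 7}  B5 = {1, 3, 6}  B6 = {1, 4, 7}  B7 = {0, 5, 7}  B8 = {0, 2, 7}
Tree: B1–B2, B1–B3, B2–B4, B4–B5, B4–B6, B3–B7, B2–B8

Each bag holds 3 vertices, so the decomposition has width 2, which upper-bounds the treewidth. Conversely, {1, 3, 6} is a clique of size 3, and the vertices of any clique must share a bag in every tree decomposition; so some bag has ≥ 3 vertices and tw(G) ≥ 2. The upper and lower bounds meet at 2, so that is the treewidth.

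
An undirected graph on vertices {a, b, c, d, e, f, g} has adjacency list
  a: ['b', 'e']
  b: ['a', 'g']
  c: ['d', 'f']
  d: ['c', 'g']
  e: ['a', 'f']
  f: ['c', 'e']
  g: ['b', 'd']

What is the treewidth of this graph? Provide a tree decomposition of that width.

Each bag holds 3 vertices, so the decomposition has width 2, which upper-bounds the treewidth. Since d–c–f–e–a–b–g–d is a cycle in G, G is not acyclic. Forests are exactly the graphs of treewidth ≤ 1, so tw(G) ≥ 2. Therefore the treewidth is 2.

Treewidth 2.
Bags: B1 = {c, d, f}  B2 = {d, e, f}  B3 = {a, d, e}  B4 = {a, b, d}  B5 = {b, d, g}
Tree: B1–B2, B2–B3, B3–B4, B4–B5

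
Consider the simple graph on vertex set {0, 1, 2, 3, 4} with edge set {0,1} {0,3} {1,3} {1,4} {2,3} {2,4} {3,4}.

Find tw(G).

A width-2 tree decomposition is:
Bags: B1 = {2, 3, 4}  B2 = {1, 3, 4}  B3 = {0, 1, 3}
Tree: B1–B2, B2–B3
Each bag holds 3 vertices, so the decomposition has width 2, which upper-bounds the treewidth. Conversely, {0, 1, 3} is a clique of size 3, and the vertices of any clique must share a bag in every tree decomposition; so some bag has ≥ 3 vertices and tw(G) ≥ 2. Combining the bounds, tw(G) = 2.

2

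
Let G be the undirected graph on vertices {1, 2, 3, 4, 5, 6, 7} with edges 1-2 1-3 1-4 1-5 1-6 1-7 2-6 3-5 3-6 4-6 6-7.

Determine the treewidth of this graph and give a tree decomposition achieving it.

Treewidth 2.
One optimal decomposition is:
Bags: B1 = {1, 4, 6}  B2 = {1, 3, 6}  B3 = {1, 3, 5}  B4 = {1, 2, 6}  B5 = {1, 6, 7}
Tree: B1–B2, B2–B3, B1–B4, B1–B5

Every bag has size at most 3, so the width is 3 − 1 = 2 and tw(G) ≤ 2. Conversely, {1, 3, 5} is a clique of size 3, and the vertices of any clique must share a bag in every tree decomposition; so some bag has ≥ 3 vertices and tw(G) ≥ 2. Hence tw(G) = 2 exactly.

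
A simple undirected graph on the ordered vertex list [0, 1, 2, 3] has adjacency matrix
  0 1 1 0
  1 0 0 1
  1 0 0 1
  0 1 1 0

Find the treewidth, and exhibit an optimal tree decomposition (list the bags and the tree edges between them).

Every bag has size at most 3, so the width is 3 − 1 = 2 and tw(G) ≤ 2. Since 3–1–0–2–3 is a cycle in G, G is not acyclic. Forests are exactly the graphs of treewidth ≤ 1, so tw(G) ≥ 2. Hence tw(G) = 2 exactly.

Treewidth 2.
One such decomposition:
Bags: B1 = {0, 1, 3}  B2 = {0, 2, 3}
Tree: B1–B2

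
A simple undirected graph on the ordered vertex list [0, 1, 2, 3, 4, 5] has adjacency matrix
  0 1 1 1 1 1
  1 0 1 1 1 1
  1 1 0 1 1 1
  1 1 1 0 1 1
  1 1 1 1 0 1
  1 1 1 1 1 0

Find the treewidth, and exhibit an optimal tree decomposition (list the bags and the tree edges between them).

Treewidth 5.
One such decomposition:
Bags: B1 = {0, 1, 2, 3, 4, 5}
Tree: (single bag)

With just one bag of size 6, the width is 6 − 1 = 5, so tw(G) ≤ 5. On the other hand G contains the 6-clique {0, 1, 2, 3, 4, 5}. A clique must lie in a single bag of any decomposition, so no decomposition can have width below 5. The upper and lower bounds meet at 5, so that is the treewidth.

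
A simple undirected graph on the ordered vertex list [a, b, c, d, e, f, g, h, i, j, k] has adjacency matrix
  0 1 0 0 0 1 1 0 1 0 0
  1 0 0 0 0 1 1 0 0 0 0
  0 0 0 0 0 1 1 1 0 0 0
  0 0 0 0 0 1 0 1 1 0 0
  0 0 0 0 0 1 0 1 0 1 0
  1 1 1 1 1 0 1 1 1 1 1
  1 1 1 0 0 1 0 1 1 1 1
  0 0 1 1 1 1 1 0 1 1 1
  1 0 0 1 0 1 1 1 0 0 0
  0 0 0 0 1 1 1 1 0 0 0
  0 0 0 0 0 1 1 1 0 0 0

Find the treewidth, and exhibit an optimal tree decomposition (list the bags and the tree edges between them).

The largest bag has 4 vertices, giving width 3; this decomposition certifies tw(G) ≤ 3. On the other hand G contains the 4-clique {d, f, h, i}. A clique must lie in a single bag of any decomposition, so no decomposition can have width below 3. The upper and lower bounds meet at 3, so that is the treewidth.

Treewidth 3.
Bags: B1 = {f, g, h, i}  B2 = {f, g, h, j}  B3 = {f, g, h, k}  B4 = {e, f, h, j}  B5 = {d, f, h, i}  B6 = {a, f, g, i}  B7 = {a, b, f, g}  B8 = {c, f, g, h}
Tree: B1–B2, B2–B3, B2–B4, B1–B5, B1–B6, B6–B7, B1–B8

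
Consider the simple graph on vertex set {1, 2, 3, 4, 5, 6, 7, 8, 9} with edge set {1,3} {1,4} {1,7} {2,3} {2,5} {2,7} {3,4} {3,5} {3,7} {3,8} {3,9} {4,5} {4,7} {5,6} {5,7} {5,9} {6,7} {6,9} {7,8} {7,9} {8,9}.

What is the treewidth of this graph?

3

A width-3 tree decomposition is:
Bags: B1 = {3, 4, 5, 7}  B2 = {2, 3, 5, 7}  B3 = {3, 5, 7, 9}  B4 = {5, 6, 7, 9}  B5 = {1, 3, 4, 7}  B6 = {3, 7, 8, 9}
Tree: B1–B2, B1–B3, B3–B4, B1–B5, B3–B6
Every bag has size at most 4, so the width is 4 − 1 = 3 and tw(G) ≤ 3. On the other hand G contains the 4-clique {3, 7, 8, 9}. A clique must lie in a single bag of any decomposition, so no decomposition can have width below 3. The upper and lower bounds meet at 3, so that is the treewidth.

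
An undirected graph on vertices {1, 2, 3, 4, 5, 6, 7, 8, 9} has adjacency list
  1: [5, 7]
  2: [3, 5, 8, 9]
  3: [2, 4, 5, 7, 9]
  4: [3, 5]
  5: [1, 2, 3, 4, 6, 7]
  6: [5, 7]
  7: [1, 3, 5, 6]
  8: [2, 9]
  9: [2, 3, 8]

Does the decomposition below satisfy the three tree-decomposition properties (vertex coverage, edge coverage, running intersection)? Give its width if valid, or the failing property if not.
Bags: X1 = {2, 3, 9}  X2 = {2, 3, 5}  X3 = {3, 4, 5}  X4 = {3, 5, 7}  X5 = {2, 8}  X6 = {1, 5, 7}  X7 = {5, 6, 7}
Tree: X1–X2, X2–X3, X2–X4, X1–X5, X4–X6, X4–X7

A tree decomposition must satisfy three properties: every vertex lies in some bag; for every edge, both endpoints lie together in some bag; and for every vertex, the bags containing it form a connected subtree. Here edge (9,8) lies in no bag, so the decomposition is invalid.

No — edge (9,8) lies in no bag.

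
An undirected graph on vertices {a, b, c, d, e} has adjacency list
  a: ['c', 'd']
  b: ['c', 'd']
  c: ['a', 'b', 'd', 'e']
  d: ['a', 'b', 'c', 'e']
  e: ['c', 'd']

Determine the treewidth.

A width-2 tree decomposition is:
Bags: B1 = {b, c, d}  B2 = {a, c, d}  B3 = {c, d, e}
Tree: B1–B2, B2–B3
The largest bag has 3 vertices, giving width 2; this decomposition certifies tw(G) ≤ 2. Conversely, {c, d, e} is a clique of size 3, and the vertices of any clique must share a bag in every tree decomposition; so some bag has ≥ 3 vertices and tw(G) ≥ 2. The upper and lower bounds meet at 2, so that is the treewidth.

2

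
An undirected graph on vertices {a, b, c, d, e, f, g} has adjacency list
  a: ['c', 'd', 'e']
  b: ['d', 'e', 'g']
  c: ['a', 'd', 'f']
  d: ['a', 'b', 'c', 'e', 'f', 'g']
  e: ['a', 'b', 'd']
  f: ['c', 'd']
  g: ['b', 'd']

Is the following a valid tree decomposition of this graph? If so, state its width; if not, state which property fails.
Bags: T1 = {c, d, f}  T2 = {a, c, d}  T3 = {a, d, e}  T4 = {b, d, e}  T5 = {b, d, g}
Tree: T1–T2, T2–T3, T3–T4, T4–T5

Yes; width 2.

Checking the three conditions: (i) the bags cover all of {a, b, c, d, e, f, g}; (ii) for each edge, some bag contains both endpoints; (iii) the bags containing any fixed vertex form a subtree. All hold, so the decomposition is valid with width 3 − 1 = 2.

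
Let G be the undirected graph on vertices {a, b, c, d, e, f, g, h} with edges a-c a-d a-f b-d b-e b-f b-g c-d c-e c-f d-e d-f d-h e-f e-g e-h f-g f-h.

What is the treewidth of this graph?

A width-3 tree decomposition is:
Bags: B1 = {a, c, d, f}  B2 = {c, d, e, f}  B3 = {b, d, e, f}  B4 = {d, e, f, h}  B5 = {b, e, f, g}
Tree: B1–B2, B2–B3, B3–B4, B3–B5
Each bag holds 4 vertices, so the decomposition has width 3, which upper-bounds the treewidth. For the lower bound, the 4 vertices {d, e, f, h} are pairwise adjacent, and any tree decomposition puts a clique entirely inside one bag — forcing width ≥ 3. Therefore the treewidth is 3.

3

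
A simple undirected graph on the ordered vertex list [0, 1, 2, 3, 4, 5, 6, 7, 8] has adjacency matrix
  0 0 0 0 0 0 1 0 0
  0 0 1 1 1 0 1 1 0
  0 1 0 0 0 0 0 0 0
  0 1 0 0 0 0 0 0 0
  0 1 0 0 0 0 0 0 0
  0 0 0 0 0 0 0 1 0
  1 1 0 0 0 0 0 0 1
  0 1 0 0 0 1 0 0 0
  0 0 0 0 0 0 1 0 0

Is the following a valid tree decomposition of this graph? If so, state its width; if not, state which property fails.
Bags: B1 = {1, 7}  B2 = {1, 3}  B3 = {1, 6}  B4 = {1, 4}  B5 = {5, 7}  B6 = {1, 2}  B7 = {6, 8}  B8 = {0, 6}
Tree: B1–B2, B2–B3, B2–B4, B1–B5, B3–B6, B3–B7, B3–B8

Yes; width 1.

Checking the three conditions: (i) the bags cover all of {0, 1, 2, 3, 4, 5, 6, 7, 8}; (ii) for each edge, some bag contains both endpoints; (iii) the bags containing any fixed vertex form a subtree. All hold, so the decomposition is valid with width 2 − 1 = 1.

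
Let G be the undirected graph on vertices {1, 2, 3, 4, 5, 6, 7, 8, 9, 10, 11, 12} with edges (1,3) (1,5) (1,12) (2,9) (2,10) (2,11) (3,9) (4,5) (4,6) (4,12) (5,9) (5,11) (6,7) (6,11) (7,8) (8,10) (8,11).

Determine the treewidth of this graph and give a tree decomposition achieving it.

Treewidth 3.
One optimal decomposition is:
Bags: B1 = {2, 7, 8, 10}  B2 = {2, 7, 8, 11}  B3 = {2, 6, 7, 11}  B4 = {2, 6, 9, 11}  B5 = {5, 6, 9, 11}  B6 = {4, 5, 6, 9}  B7 = {3, 4, 5, 9}  B8 = {1, 3, 4, 5}  B9 = {1, 3, 4, 12}
Tree: B1–B2, B2–B3, B3–B4, B4–B5, B5–B6, B6–B7, B7–B8, B8–B9

Every bag has size at most 4, so the width is 4 − 1 = 3 and tw(G) ≤ 3. For the lower bound: the 4 vertex sets {7,8,10}, {2}, {11}, {4,5,6,9} are disjoint, each induces a connected subgraph, and every pair is joined by at least one edge of G. Contracting each set to a single vertex therefore yields K_{4} as a minor, and since treewidth is minor-monotone, tw(G) ≥ tw(K_{4}) = 3. Combining the bounds, tw(G) = 3.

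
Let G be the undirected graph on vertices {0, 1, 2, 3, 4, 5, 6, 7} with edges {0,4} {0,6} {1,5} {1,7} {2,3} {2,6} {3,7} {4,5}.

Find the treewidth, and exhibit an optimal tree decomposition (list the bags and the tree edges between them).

Treewidth 2.
One such decomposition:
Bags: B1 = {2, 3, 6}  B2 = {0, 3, 6}  B3 = {0, 3, 4}  B4 = {3, 4, 5}  B5 = {1, 3, 5}  B6 = {1, 3, 7}
Tree: B1–B2, B2–B3, B3–B4, B4–B5, B5–B6

The largest bag has 3 vertices, giving width 2; this decomposition certifies tw(G) ≤ 2. Since 3–2–6–0–4–5–1–7–3 is a cycle in G, G is not acyclic. Forests are exactly the graphs of treewidth ≤ 1, so tw(G) ≥ 2. Combining the bounds, tw(G) = 2.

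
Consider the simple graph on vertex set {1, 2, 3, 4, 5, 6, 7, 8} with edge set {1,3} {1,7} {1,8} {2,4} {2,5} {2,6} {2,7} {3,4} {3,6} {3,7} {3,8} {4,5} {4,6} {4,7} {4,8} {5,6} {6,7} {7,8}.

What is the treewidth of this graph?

A width-3 tree decomposition is:
Bags: B1 = {2, 4, 6, 7}  B2 = {2, 4, 5, 6}  B3 = {3, 4, 6, 7}  B4 = {3, 4, 7, 8}  B5 = {1, 3, 7, 8}
Tree: B1–B2, B1–B3, B3–B4, B4–B5
Each bag holds 4 vertices, so the decomposition has width 3, which upper-bounds the treewidth. Conversely, {1, 3, 7, 8} is a clique of size 4, and the vertices of any clique must share a bag in every tree decomposition; so some bag has ≥ 4 vertices and tw(G) ≥ 3. Therefore the treewidth is 3.

3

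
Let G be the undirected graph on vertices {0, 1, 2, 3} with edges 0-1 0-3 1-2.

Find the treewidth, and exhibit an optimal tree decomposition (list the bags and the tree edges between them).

Every bag has size at most 2, so the width is 2 − 1 = 1 and tw(G) ≤ 1. Any graph with an edge has treewidth ≥ 1, and G has the edge 0–1. Therefore the treewidth is 1.

Treewidth 1.
One optimal decomposition is:
Bags: B1 = {0, 1}  B2 = {1, 2}  B3 = {0, 3}
Tree: B1–B2, B1–B3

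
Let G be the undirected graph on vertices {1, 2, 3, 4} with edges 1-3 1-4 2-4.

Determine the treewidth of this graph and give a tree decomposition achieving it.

Treewidth 1.
One such decomposition:
Bags: B1 = {1, 4}  B2 = {2, 4}  B3 = {1, 3}
Tree: B1–B2, B1–B3

Every bag has size at most 2, so the width is 2 − 1 = 1 and tw(G) ≤ 1. G has an edge, so its treewidth is at least 1. Therefore the treewidth is 1.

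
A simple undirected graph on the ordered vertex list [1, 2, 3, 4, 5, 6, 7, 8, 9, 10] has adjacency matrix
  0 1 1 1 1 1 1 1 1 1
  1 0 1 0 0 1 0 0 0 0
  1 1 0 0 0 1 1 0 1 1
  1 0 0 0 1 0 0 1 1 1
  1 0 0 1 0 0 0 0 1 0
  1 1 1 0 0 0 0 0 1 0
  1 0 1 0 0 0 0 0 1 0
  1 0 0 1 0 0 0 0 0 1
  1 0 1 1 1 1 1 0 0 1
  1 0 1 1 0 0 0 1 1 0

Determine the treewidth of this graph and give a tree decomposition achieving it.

Treewidth 3.
One such decomposition:
Bags: B1 = {1, 3, 9, 10}  B2 = {1, 4, 9, 10}  B3 = {1, 4, 8, 10}  B4 = {1, 3, 6, 9}  B5 = {1, 4, 5, 9}  B6 = {1, 3, 7, 9}  B7 = {1, 2, 3, 6}
Tree: B1–B2, B2–B3, B1–B4, B2–B5, B4–B6, B4–B7

Every bag has size at most 4, so the width is 4 − 1 = 3 and tw(G) ≤ 3. On the other hand G contains the 4-clique {1, 4, 8, 10}. A clique must lie in a single bag of any decomposition, so no decomposition can have width below 3. Hence tw(G) = 3 exactly.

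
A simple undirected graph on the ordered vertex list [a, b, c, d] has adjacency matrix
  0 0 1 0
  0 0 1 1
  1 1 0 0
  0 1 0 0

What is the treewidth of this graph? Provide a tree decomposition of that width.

Every bag has size at most 2, so the width is 2 − 1 = 1 and tw(G) ≤ 1. Any graph with an edge has treewidth ≥ 1, and G has the edge b–d. Hence tw(G) = 1 exactly.

Treewidth 1.
One optimal decomposition is:
Bags: B1 = {b, d}  B2 = {b, c}  B3 = {a, c}
Tree: B1–B2, B2–B3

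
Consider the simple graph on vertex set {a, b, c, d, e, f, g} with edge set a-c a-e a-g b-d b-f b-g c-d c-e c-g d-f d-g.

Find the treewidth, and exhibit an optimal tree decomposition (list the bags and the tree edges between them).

The largest bag has 3 vertices, giving width 2; this decomposition certifies tw(G) ≤ 2. Conversely, {c, d, g} is a clique of size 3, and the vertices of any clique must share a bag in every tree decomposition; so some bag has ≥ 3 vertices and tw(G) ≥ 2. Combining the bounds, tw(G) = 2.

Treewidth 2.
One optimal decomposition is:
Bags: B1 = {a, c, g}  B2 = {c, d, g}  B3 = {b, d, g}  B4 = {b, d, f}  B5 = {a, c, e}
Tree: B1–B2, B2–B3, B3–B4, B1–B5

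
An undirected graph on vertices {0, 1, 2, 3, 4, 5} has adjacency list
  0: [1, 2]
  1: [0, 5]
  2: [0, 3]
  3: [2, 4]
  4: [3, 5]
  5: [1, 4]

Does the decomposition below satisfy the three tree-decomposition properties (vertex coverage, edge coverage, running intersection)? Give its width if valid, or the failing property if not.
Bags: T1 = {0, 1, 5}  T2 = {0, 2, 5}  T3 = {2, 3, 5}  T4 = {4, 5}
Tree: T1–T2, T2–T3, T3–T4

No — edge (3,4) lies in no bag.

A tree decomposition must satisfy three properties: every vertex lies in some bag; for every edge, both endpoints lie together in some bag; and for every vertex, the bags containing it form a connected subtree. Here edge (3,4) lies in no bag, so the decomposition is invalid.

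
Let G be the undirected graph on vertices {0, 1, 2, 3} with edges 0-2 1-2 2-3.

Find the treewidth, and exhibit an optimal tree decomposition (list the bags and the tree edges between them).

Each bag holds 2 vertices, so the decomposition has width 1, which upper-bounds the treewidth. Any graph with an edge has treewidth ≥ 1, and G has the edge 0–2. Hence tw(G) = 1 exactly.

Treewidth 1.
Bags: B1 = {0, 2}  B2 = {2, 3}  B3 = {1, 2}
Tree: B1–B2, B1–B3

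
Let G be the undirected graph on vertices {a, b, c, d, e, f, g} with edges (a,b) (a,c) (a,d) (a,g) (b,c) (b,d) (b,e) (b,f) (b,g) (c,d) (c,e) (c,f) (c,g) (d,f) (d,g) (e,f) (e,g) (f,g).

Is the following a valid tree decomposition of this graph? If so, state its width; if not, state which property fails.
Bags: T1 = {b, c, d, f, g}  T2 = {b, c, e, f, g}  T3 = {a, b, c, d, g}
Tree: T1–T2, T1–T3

Yes; width 4.

Checking the three conditions: (i) the bags cover all of {a, b, c, d, e, f, g}; (ii) for each edge, some bag contains both endpoints; (iii) the bags containing any fixed vertex form a subtree. All hold, so the decomposition is valid with width 5 − 1 = 4.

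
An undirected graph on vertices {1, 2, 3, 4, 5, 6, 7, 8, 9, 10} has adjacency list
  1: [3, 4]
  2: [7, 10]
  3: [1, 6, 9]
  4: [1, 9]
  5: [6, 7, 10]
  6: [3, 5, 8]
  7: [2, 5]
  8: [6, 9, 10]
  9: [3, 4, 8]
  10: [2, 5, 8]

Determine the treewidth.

A width-2 tree decomposition is:
Bags: B1 = {2, 5, 7}  B2 = {2, 5, 10}  B3 = {5, 6, 10}  B4 = {6, 8, 10}  B5 = {3, 6, 8}  B6 = {3, 8, 9}  B7 = {1, 3, 9}  B8 = {1, 4, 9}
Tree: B1–B2, B2–B3, B3–B4, B4–B5, B5–B6, B6–B7, B7–B8
The largest bag has 3 vertices, giving width 2; this decomposition certifies tw(G) ≤ 2. For the lower bound, G contains the cycle 7–2–10–5–7, so G is not a forest; only forests have treewidth ≤ 1, hence tw(G) ≥ 2. Therefore the treewidth is 2.

2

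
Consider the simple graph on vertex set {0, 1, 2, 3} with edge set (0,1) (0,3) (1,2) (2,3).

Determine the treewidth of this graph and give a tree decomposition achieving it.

Every bag has size at most 3, so the width is 3 − 1 = 2 and tw(G) ≤ 2. For the lower bound, G contains the cycle 0–3–2–1–0, so G is not a forest; only forests have treewidth ≤ 1, hence tw(G) ≥ 2. Combining the bounds, tw(G) = 2.

Treewidth 2.
One such decomposition:
Bags: B1 = {0, 2, 3}  B2 = {0, 1, 2}
Tree: B1–B2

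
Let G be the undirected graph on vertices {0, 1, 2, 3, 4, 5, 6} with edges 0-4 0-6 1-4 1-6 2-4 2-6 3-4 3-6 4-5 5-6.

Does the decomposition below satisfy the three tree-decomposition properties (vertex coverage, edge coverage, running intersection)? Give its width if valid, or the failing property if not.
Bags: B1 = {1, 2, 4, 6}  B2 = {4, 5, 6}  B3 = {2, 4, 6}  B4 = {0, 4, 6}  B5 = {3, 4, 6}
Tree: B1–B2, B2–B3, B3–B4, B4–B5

No — bags containing vertex 2 are not connected in the tree.

A tree decomposition must satisfy three properties: every vertex lies in some bag; for every edge, both endpoints lie together in some bag; and for every vertex, the bags containing it form a connected subtree. Here bags containing vertex 2 are not connected in the tree, so the decomposition is invalid.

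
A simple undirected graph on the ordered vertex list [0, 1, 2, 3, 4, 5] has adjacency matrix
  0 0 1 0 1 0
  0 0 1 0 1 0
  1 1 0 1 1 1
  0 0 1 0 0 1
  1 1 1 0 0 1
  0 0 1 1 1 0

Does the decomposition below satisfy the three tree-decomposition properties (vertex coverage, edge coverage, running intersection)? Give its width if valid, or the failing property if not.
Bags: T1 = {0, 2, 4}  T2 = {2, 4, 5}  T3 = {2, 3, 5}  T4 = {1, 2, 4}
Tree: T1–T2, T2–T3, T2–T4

Yes; width 2.

Vertex coverage: the bags together contain {0, 1, 2, 3, 4, 5}, the full vertex set. Edge coverage: each edge of G has both endpoints in at least one bag. Running intersection: for every vertex, the bags containing it form a connected subtree. All three properties hold, so this is a valid tree decomposition of width max|bag| − 1 = 2, and hence tw(G) ≤ 2.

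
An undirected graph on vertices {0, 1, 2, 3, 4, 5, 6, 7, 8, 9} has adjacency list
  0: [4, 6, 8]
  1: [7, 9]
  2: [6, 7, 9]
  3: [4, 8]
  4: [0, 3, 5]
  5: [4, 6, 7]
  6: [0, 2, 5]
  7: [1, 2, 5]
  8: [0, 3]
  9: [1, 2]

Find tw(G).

2

A width-2 tree decomposition is:
Bags: B1 = {0, 3, 8}  B2 = {0, 3, 4}  B3 = {0, 4, 6}  B4 = {4, 5, 6}  B5 = {2, 5, 6}  B6 = {2, 5, 7}  B7 = {2, 7, 9}  B8 = {1, 7, 9}
Tree: B1–B2, B2–B3, B3–B4, B4–B5, B5–B6, B6–B7, B7–B8
The largest bag has 3 vertices, giving width 2; this decomposition certifies tw(G) ≤ 2. The edges 8–3–4–0–8 form a cycle, so G is not a tree and its treewidth is at least 2. Hence tw(G) = 2 exactly.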